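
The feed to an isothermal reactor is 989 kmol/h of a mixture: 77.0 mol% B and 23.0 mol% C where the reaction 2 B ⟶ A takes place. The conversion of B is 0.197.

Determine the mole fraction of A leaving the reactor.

B reacted = 0.197 × 761.5 = 150 kmol/h; ν_B = −2, so ξ = 150/2 = 75.01 kmol/h.
Outlet amounts (n = n₀ + ν ξ):
  B: 761.5 − 2(75.01) = 611.5
  A: 0 + 1(75.01) = 75.01
  C: 227.5 (inert)
Total out = 914 kmol/h; y_A = 75.01 / 914 = 0.08207.

0.0821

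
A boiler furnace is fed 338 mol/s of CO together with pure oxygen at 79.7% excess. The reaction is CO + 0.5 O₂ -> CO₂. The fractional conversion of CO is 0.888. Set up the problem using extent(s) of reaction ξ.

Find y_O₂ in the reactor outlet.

0.312

Stoichiometric O₂ = 0.5 × 338 = 169 mol/s; O₂ fed = 169 × 1.797 = 303.7 mol/s.
Fuel reacted = 0.888 × 338 → ξ = 300.1 mol/s.
Outlet (n = n₀ + ν ξ):
  CO: 338 − 1(300.1) = 37.86
  O₂: 303.7 − 0.5(300.1) = 153.6
  CO₂: 0 + 1(300.1) = 300.1
Total out = 491.6 mol/s; y_O₂ = 153.6 / 491.6 = 0.3125.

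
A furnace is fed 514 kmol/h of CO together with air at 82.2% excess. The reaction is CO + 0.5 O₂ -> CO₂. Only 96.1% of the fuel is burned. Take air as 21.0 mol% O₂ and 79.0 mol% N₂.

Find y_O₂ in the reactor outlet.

Stoichiometric O₂ = 0.5 × 514 = 257 kmol/h; O₂ fed = 257 × 1.822 = 468.3 kmol/h.
N₂ fed = 468.3 × 79/21 = 1762 kmol/h.
Fuel reacted = 0.961 × 514 → ξ = 494 kmol/h.
Outlet (n = n₀ + ν ξ):
  CO: 514 − 1(494) = 20.05
  O₂: 468.3 − 0.5(494) = 221.3
  N₂: 1762 (inert)
  CO₂: 0 + 1(494) = 494
Total out = 2497 kmol/h; y_O₂ = 221.3 / 2497 = 0.08862.

0.0886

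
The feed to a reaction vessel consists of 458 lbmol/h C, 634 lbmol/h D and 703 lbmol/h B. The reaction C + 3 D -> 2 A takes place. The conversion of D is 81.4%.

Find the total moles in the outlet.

D reacted = 0.814 × 634 = 516.1 lbmol/h; ν_D = −3, so ξ = 516.1/3 = 172 lbmol/h.
Outlet amounts (n = n₀ + ν ξ):
  C: 458 − 1(172) = 286
  D: 634 − 3(172) = 117.9
  A: 0 + 2(172) = 344.1
  B: 703 (inert)
Total out = 286 + 117.9 + 344.1 + 703 = 1451 lbmol/h.

1450 lbmol/h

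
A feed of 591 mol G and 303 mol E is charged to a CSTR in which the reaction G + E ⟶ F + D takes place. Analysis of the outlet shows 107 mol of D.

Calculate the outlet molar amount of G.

484 mol

For D: n = n₀ + 1ξ → 107 = 0 + 1ξ, giving ξ = 107 mol.
Outlet amounts (n = n₀ + ν ξ):
  G: 591 − 1(107) = 484
  E: 303 − 1(107) = 196
  F: 0 + 1(107) = 107
  D: 0 + 1(107) = 107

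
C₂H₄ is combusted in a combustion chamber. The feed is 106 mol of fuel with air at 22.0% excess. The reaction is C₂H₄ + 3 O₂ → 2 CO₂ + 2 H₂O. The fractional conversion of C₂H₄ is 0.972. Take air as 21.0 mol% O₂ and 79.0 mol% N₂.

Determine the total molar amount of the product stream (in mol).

1950 mol

Stoichiometric O₂ = 3 × 106 = 318 mol; O₂ fed = 318 × 1.220 = 388 mol.
N₂ fed = 388 × 79/21 = 1459 mol.
Fuel reacted = 0.972 × 106 → ξ = 103 mol.
Outlet (n = n₀ + ν ξ):
  C₂H₄: 106 − 1(103) = 2.968
  O₂: 388 − 3(103) = 78.86
  N₂: 1459 (inert)
  CO₂: 0 + 2(103) = 206.1
  H₂O: 0 + 2(103) = 206.1
Total out = 2.968 + 78.86 + 1459 + 206.1 + 206.1 = 1953 mol.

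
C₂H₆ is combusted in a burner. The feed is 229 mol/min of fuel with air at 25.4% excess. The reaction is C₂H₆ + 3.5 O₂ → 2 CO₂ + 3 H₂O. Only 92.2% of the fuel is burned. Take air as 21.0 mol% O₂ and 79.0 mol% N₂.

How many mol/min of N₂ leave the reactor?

3780 mol/min

Stoichiometric O₂ = 3.5 × 229 = 801.5 mol/min; O₂ fed = 801.5 × 1.254 = 1005 mol/min.
N₂ fed = 1005 × 79/21 = 3781 mol/min.
Fuel reacted = 0.922 × 229 → ξ = 211.1 mol/min.
Outlet (n = n₀ + ν ξ):
  C₂H₆: 229 − 1(211.1) = 17.86
  O₂: 1005 − 3.5(211.1) = 266.1
  N₂: 3781 (inert)
  CO₂: 0 + 2(211.1) = 422.3
  H₂O: 0 + 3(211.1) = 633.4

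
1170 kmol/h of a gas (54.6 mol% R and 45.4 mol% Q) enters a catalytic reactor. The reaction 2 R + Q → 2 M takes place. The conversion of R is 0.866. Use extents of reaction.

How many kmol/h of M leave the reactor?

553 kmol/h

R reacted = 0.866 × 638.8 = 553.2 kmol/h; ν_R = −2, so ξ = 553.2/2 = 276.6 kmol/h.
Outlet amounts (n = n₀ + ν ξ):
  R: 638.8 − 2(276.6) = 85.6
  Q: 531.2 − 1(276.6) = 254.6
  M: 0 + 2(276.6) = 553.2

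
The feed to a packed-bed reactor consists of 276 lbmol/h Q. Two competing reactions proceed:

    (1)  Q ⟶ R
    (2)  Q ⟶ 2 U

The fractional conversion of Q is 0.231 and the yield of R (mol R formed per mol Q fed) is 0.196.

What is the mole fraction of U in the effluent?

Yield of R: 1ξ₁ / 276 = 0.196 → ξ₁ = 54.1 lbmol/h.
Conversion of Q: 1ξ₁ + 1ξ₂ = 0.231 × 276 = 63.76 → ξ₂ = 9.66 lbmol/h.
Outlet amounts (n = n₀ + Σ ν·ξ):
  Q: 276 − 1(54.1) − 1(9.66) = 212.2
  R: 0 + 1(54.1) = 54.1
  U: 0 + 2(9.66) = 19.32
Total out = 285.7 lbmol/h; y_U = 19.32 / 285.7 = 0.06763.

0.0676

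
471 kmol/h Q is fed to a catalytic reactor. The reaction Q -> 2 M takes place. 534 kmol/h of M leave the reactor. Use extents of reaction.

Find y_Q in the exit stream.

For M: n = n₀ + 2ξ → 534 = 0 + 2ξ, giving ξ = 267 kmol/h.
Outlet amounts (n = n₀ + ν ξ):
  Q: 471 − 1(267) = 204
  M: 0 + 2(267) = 534
Total out = 738 kmol/h; y_Q = 204 / 738 = 0.2764.

0.276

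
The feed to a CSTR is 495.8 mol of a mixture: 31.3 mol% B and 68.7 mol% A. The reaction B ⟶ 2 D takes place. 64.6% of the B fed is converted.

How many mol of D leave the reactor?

200 mol

B reacted = 0.646 × 155.2 = 100.2 mol; ν_B = −1, so ξ = 100.2/1 = 100.2 mol.
Outlet amounts (n = n₀ + ν ξ):
  B: 155.2 − 1(100.2) = 54.94
  D: 0 + 2(100.2) = 200.5
  A: 340.6 (inert)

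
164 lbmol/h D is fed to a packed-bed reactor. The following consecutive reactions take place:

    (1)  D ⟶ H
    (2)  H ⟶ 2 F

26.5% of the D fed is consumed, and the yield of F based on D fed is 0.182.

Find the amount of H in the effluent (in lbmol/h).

Conversion of D: D consumed = 1ξ₁ = 0.265 × 164 → ξ₁ = 43.46 lbmol/h.
Yield of F: 2ξ₂ / 164 = 0.182 → ξ₂ = 14.92 lbmol/h.
Outlet amounts (n = n₀ + Σ ν·ξ):
  D: 164 − 1(43.46) = 120.5
  H: 0 + 1(43.46) − 1(14.92) = 28.54
  F: 0 + 2(14.92) = 29.85

28.5 lbmol/h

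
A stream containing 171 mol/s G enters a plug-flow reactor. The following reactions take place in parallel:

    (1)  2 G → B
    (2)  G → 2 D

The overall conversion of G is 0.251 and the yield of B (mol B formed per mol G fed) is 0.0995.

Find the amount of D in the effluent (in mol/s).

17.8 mol/s

Yield of B: 1ξ₁ / 171 = 0.0995 → ξ₁ = 17.01 mol/s.
Conversion of G: 2ξ₁ + 1ξ₂ = 0.251 × 171 = 42.92 → ξ₂ = 8.892 mol/s.
Outlet amounts (n = n₀ + Σ ν·ξ):
  G: 171 − 2(17.01) − 1(8.892) = 128.1
  B: 0 + 1(17.01) = 17.01
  D: 0 + 2(8.892) = 17.78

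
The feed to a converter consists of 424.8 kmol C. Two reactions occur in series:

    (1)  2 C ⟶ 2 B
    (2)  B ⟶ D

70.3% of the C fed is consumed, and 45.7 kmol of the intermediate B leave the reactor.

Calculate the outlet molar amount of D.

Conversion of C: C consumed = 2ξ₁ = 0.703 × 424.8 → ξ₁ = 149.3 kmol.
B balance: n_B = 0 + 2ξ₁ − 1ξ₂ = 45.7 → ξ₂ = (2·149.3 − 45.7)/1 = 252.9 kmol.
Outlet amounts (n = n₀ + Σ ν·ξ):
  C: 424.8 − 2(149.3) = 126.2
  B: 0 + 2(149.3) − 1(252.9) = 45.7
  D: 0 + 1(252.9) = 252.9

253 kmol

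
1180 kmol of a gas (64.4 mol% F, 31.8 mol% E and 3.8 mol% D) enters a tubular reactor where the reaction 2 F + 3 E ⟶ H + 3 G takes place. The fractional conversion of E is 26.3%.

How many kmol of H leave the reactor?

E reacted = 0.263 × 375.2 = 98.69 kmol; ν_E = −3, so ξ = 98.69/3 = 32.9 kmol.
Outlet amounts (n = n₀ + ν ξ):
  F: 759.9 − 2(32.9) = 694.1
  E: 375.2 − 3(32.9) = 276.6
  H: 0 + 1(32.9) = 32.9
  G: 0 + 3(32.9) = 98.69
  D: 44.84 (inert)

32.9 kmol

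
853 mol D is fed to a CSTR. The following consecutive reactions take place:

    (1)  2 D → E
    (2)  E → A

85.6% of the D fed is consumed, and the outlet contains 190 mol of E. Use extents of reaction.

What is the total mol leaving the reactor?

488 mol

Conversion of D: D consumed = 2ξ₁ = 0.856 × 853 → ξ₁ = 365.1 mol.
E balance: n_E = 0 + 1ξ₁ − 1ξ₂ = 190 → ξ₂ = (1·365.1 − 190)/1 = 175.1 mol.
Outlet amounts (n = n₀ + Σ ν·ξ):
  D: 853 − 2(365.1) = 122.8
  E: 0 + 1(365.1) − 1(175.1) = 190
  A: 0 + 1(175.1) = 175.1
Total out = 122.8 + 190 + 175.1 = 487.9 mol.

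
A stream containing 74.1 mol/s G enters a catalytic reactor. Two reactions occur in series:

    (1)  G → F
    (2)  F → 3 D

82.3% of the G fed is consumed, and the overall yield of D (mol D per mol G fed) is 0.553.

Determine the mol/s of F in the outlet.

Conversion of G: G consumed = 1ξ₁ = 0.823 × 74.1 → ξ₁ = 60.98 mol/s.
Yield of D: 3ξ₂ / 74.1 = 0.553 → ξ₂ = 13.66 mol/s.
Outlet amounts (n = n₀ + Σ ν·ξ):
  G: 74.1 − 1(60.98) = 13.12
  F: 0 + 1(60.98) − 1(13.66) = 47.33
  D: 0 + 3(13.66) = 40.98

47.3 mol/s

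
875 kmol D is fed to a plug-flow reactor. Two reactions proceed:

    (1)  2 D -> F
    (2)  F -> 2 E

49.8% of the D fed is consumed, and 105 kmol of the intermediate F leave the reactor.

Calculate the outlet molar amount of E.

Conversion of D: D consumed = 2ξ₁ = 0.498 × 875 → ξ₁ = 217.9 kmol.
F balance: n_F = 0 + 1ξ₁ − 1ξ₂ = 105 → ξ₂ = (1·217.9 − 105)/1 = 112.9 kmol.
Outlet amounts (n = n₀ + Σ ν·ξ):
  D: 875 − 2(217.9) = 439.2
  F: 0 + 1(217.9) − 1(112.9) = 105
  E: 0 + 2(112.9) = 225.8

226 kmol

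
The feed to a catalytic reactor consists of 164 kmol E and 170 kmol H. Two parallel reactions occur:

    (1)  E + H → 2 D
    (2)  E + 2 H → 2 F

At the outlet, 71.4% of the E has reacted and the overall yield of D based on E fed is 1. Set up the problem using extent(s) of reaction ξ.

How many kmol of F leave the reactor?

70.2 kmol

Yield of D: 2ξ₁ / 164 = 1 → ξ₁ = 82 kmol.
Conversion of E: 1ξ₁ + 1ξ₂ = 0.714 × 164 = 117.1 → ξ₂ = 35.1 kmol.
Outlet amounts (n = n₀ + Σ ν·ξ):
  E: 164 − 1(82) − 1(35.1) = 46.9
  H: 170 − 1(82) − 2(35.1) = 17.81
  D: 0 + 2(82) = 164
  F: 0 + 2(35.1) = 70.19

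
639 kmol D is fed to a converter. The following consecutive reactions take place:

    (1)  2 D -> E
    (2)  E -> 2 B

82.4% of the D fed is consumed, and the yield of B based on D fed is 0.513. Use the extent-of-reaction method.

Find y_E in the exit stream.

0.184

Conversion of D: D consumed = 2ξ₁ = 0.824 × 639 → ξ₁ = 263.3 kmol.
Yield of B: 2ξ₂ / 639 = 0.513 → ξ₂ = 163.9 kmol.
Outlet amounts (n = n₀ + Σ ν·ξ):
  D: 639 − 2(263.3) = 112.5
  E: 0 + 1(263.3) − 1(163.9) = 99.36
  B: 0 + 2(163.9) = 327.8
Total out = 539.6 kmol; y_E = 99.36 / 539.6 = 0.1841.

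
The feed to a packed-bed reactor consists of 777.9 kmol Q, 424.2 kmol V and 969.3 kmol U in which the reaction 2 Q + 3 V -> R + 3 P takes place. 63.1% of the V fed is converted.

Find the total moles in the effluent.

2080 kmol

V reacted = 0.631 × 424.2 = 267.7 kmol; ν_V = −3, so ξ = 267.7/3 = 89.22 kmol.
Outlet amounts (n = n₀ + ν ξ):
  Q: 777.9 − 2(89.22) = 599.5
  V: 424.2 − 3(89.22) = 156.5
  R: 0 + 1(89.22) = 89.22
  P: 0 + 3(89.22) = 267.7
  U: 969.3 (inert)
Total out = 599.5 + 156.5 + 89.22 + 267.7 + 969.3 = 2082 kmol.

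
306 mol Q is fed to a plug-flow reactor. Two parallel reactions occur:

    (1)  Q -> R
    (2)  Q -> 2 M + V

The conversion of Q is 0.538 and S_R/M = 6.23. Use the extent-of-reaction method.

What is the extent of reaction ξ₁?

ξ₁ = 152 mol

Conversion of Q: Q consumed = 0.538 × 306 = 164.6 mol = 1ξ₁ + 1ξ₂.
Selectivity: 1ξ₁ / (2ξ₂) = 6.23 → ξ₁ = 12.46 ξ₂.
Substitute: (1·12.46 + 1) ξ₂ = 164.6 → ξ₂ = 12.23 mol, ξ₁ = 152.4 mol.
Outlet amounts (n = n₀ + Σ ν·ξ):
  Q: 306 − 1(152.4) − 1(12.23) = 141.4
  R: 0 + 1(152.4) = 152.4
  M: 0 + 2(12.23) = 24.46
  V: 0 + 1(12.23) = 12.23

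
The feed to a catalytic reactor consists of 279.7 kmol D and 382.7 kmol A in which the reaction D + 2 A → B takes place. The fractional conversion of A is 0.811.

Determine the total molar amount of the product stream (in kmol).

352 kmol

A reacted = 0.811 × 382.7 = 310.4 kmol; ν_A = −2, so ξ = 310.4/2 = 155.2 kmol.
Outlet amounts (n = n₀ + ν ξ):
  D: 279.7 − 1(155.2) = 124.5
  A: 382.7 − 2(155.2) = 72.33
  B: 0 + 1(155.2) = 155.2
Total out = 124.5 + 72.33 + 155.2 = 352 kmol.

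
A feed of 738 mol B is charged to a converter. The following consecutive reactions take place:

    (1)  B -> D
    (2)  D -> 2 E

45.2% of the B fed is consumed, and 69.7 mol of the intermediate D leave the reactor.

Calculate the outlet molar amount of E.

528 mol

Conversion of B: B consumed = 1ξ₁ = 0.452 × 738 → ξ₁ = 333.6 mol.
D balance: n_D = 0 + 1ξ₁ − 1ξ₂ = 69.7 → ξ₂ = (1·333.6 − 69.7)/1 = 263.9 mol.
Outlet amounts (n = n₀ + Σ ν·ξ):
  B: 738 − 1(333.6) = 404.4
  D: 0 + 1(333.6) − 1(263.9) = 69.7
  E: 0 + 2(263.9) = 527.8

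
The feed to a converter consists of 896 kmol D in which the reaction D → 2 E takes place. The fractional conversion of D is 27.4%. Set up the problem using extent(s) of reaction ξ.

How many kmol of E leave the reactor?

D reacted = 0.274 × 896 = 245.5 kmol; ν_D = −1, so ξ = 245.5/1 = 245.5 kmol.
Outlet amounts (n = n₀ + ν ξ):
  D: 896 − 1(245.5) = 650.5
  E: 0 + 2(245.5) = 491

491 kmol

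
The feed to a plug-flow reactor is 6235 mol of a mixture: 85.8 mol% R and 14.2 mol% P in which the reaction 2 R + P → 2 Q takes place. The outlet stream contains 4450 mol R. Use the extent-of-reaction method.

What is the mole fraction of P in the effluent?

0.0753

For R: n = n₀ − 2ξ → 4450 = 5350 − 2ξ, giving ξ = 449.8 mol.
Outlet amounts (n = n₀ + ν ξ):
  R: 5350 − 2(449.8) = 4450
  P: 885.4 − 1(449.8) = 435.6
  Q: 0 + 2(449.8) = 899.6
Total out = 5785 mol; y_P = 435.6 / 5785 = 0.07529.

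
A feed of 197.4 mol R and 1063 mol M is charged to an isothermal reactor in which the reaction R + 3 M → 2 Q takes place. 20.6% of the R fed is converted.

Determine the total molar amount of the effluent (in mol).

1180 mol

R reacted = 0.206 × 197.4 = 40.66 mol; ν_R = −1, so ξ = 40.66/1 = 40.66 mol.
Outlet amounts (n = n₀ + ν ξ):
  R: 197.4 − 1(40.66) = 156.7
  M: 1063 − 3(40.66) = 941
  Q: 0 + 2(40.66) = 81.33
Total out = 156.7 + 941 + 81.33 = 1179 mol.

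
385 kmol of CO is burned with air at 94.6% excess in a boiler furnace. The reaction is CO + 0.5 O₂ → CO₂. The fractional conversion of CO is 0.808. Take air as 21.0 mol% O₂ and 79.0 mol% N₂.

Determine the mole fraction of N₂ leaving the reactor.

Stoichiometric O₂ = 0.5 × 385 = 192.5 kmol; O₂ fed = 192.5 × 1.946 = 374.6 kmol.
N₂ fed = 374.6 × 79/21 = 1409 kmol.
Fuel reacted = 0.808 × 385 → ξ = 311.1 kmol.
Outlet (n = n₀ + ν ξ):
  CO: 385 − 1(311.1) = 73.92
  O₂: 374.6 − 0.5(311.1) = 219.1
  N₂: 1409 (inert)
  CO₂: 0 + 1(311.1) = 311.1
Total out = 2013 kmol; y_N₂ = 1409 / 2013 = 0.7.

0.7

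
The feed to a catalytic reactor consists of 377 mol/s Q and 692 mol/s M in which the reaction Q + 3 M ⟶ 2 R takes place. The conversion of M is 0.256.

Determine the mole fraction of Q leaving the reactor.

0.334

M reacted = 0.256 × 692 = 177.2 mol/s; ν_M = −3, so ξ = 177.2/3 = 59.05 mol/s.
Outlet amounts (n = n₀ + ν ξ):
  Q: 377 − 1(59.05) = 317.9
  M: 692 − 3(59.05) = 514.8
  R: 0 + 2(59.05) = 118.1
Total out = 950.9 mol/s; y_Q = 317.9 / 950.9 = 0.3344.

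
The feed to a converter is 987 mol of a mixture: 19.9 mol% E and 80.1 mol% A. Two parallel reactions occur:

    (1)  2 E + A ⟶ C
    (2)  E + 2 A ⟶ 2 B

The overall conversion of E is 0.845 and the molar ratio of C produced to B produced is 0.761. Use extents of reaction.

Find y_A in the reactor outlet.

0.787

Conversion of E: E consumed = 0.845 × 196.4 = 166 mol = 2ξ₁ + 1ξ₂.
Selectivity: 1ξ₁ / (2ξ₂) = 0.761 → ξ₁ = 1.522 ξ₂.
Substitute: (2·1.522 + 1) ξ₂ = 166 → ξ₂ = 41.04 mol, ξ₁ = 62.46 mol.
Outlet amounts (n = n₀ + Σ ν·ξ):
  E: 196.4 − 2(62.46) − 1(41.04) = 30.44
  A: 790.6 − 1(62.46) − 2(41.04) = 646
  C: 0 + 1(62.46) = 62.46
  B: 0 + 2(41.04) = 82.08
Total out = 821 mol; y_A = 646 / 821 = 0.7869.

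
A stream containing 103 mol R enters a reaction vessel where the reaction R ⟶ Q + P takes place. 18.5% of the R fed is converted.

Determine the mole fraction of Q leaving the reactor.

0.156

R reacted = 0.185 × 103 = 19.05 mol; ν_R = −1, so ξ = 19.05/1 = 19.05 mol.
Outlet amounts (n = n₀ + ν ξ):
  R: 103 − 1(19.05) = 83.94
  Q: 0 + 1(19.05) = 19.05
  P: 0 + 1(19.05) = 19.05
Total out = 122.1 mol; y_Q = 19.05 / 122.1 = 0.1561.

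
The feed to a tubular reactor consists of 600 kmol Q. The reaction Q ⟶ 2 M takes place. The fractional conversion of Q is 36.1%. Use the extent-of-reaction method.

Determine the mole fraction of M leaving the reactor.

0.53

Q reacted = 0.361 × 600 = 216.6 kmol; ν_Q = −1, so ξ = 216.6/1 = 216.6 kmol.
Outlet amounts (n = n₀ + ν ξ):
  Q: 600 − 1(216.6) = 383.4
  M: 0 + 2(216.6) = 433.2
Total out = 816.6 kmol; y_M = 433.2 / 816.6 = 0.5305.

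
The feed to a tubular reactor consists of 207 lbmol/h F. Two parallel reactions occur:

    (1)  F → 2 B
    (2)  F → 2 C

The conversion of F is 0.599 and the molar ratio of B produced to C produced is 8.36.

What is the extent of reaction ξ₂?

ξ₂ = 13.2 lbmol/h

Conversion of F: F consumed = 0.599 × 207 = 124 lbmol/h = 1ξ₁ + 1ξ₂.
Selectivity: 2ξ₁ / (2ξ₂) = 8.36 → ξ₁ = 8.36 ξ₂.
Substitute: (1·8.36 + 1) ξ₂ = 124 → ξ₂ = 13.25 lbmol/h, ξ₁ = 110.7 lbmol/h.
Outlet amounts (n = n₀ + Σ ν·ξ):
  F: 207 − 1(110.7) − 1(13.25) = 83.01
  B: 0 + 2(110.7) = 221.5
  C: 0 + 2(13.25) = 26.49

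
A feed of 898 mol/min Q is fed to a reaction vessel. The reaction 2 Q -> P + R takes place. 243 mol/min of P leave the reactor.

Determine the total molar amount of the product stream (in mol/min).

For P: n = n₀ + 1ξ → 243 = 0 + 1ξ, giving ξ = 243 mol/min.
Outlet amounts (n = n₀ + ν ξ):
  Q: 898 − 2(243) = 412
  P: 0 + 1(243) = 243
  R: 0 + 1(243) = 243
Total out = 412 + 243 + 243 = 898 mol/min.

898 mol/min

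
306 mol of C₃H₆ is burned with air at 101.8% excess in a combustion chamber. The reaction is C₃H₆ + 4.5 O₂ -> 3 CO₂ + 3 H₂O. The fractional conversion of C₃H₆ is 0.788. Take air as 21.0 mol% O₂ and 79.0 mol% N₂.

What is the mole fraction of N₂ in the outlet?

0.765

Stoichiometric O₂ = 4.5 × 306 = 1377 mol; O₂ fed = 1377 × 2.018 = 2779 mol.
N₂ fed = 2779 × 79/21 = 10450 mol.
Fuel reacted = 0.788 × 306 → ξ = 241.1 mol.
Outlet (n = n₀ + ν ξ):
  C₃H₆: 306 − 1(241.1) = 64.87
  O₂: 2779 − 4.5(241.1) = 1694
  N₂: 10450 (inert)
  CO₂: 0 + 3(241.1) = 723.4
  H₂O: 0 + 3(241.1) = 723.4
Total out = 13660 mol; y_N₂ = 10450 / 13660 = 0.7653.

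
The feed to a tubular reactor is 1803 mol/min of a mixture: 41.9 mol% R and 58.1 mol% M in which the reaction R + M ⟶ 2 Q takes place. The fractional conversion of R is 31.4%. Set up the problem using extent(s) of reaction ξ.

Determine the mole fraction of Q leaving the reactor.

R reacted = 0.314 × 755.5 = 237.2 mol/min; ν_R = −1, so ξ = 237.2/1 = 237.2 mol/min.
Outlet amounts (n = n₀ + ν ξ):
  R: 755.5 − 1(237.2) = 518.2
  M: 1048 − 1(237.2) = 810.3
  Q: 0 + 2(237.2) = 474.4
Total out = 1803 mol/min; y_Q = 474.4 / 1803 = 0.2631.

0.263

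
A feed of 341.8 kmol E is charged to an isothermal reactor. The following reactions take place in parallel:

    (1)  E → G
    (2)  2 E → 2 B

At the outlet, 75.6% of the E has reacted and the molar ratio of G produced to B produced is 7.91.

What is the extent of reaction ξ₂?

ξ₂ = 14.5 kmol

Conversion of E: E consumed = 0.756 × 341.8 = 258.4 kmol = 1ξ₁ + 2ξ₂.
Selectivity: 1ξ₁ / (2ξ₂) = 7.91 → ξ₁ = 15.82 ξ₂.
Substitute: (1·15.82 + 2) ξ₂ = 258.4 → ξ₂ = 14.5 kmol, ξ₁ = 229.4 kmol.
Outlet amounts (n = n₀ + Σ ν·ξ):
  E: 341.8 − 1(229.4) − 2(14.5) = 83.4
  G: 0 + 1(229.4) = 229.4
  B: 0 + 2(14.5) = 29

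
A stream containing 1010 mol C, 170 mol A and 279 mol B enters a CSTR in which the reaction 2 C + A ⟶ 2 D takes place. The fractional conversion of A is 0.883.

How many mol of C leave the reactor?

710 mol

A reacted = 0.883 × 170 = 150.1 mol; ν_A = −1, so ξ = 150.1/1 = 150.1 mol.
Outlet amounts (n = n₀ + ν ξ):
  C: 1010 − 2(150.1) = 709.8
  A: 170 − 1(150.1) = 19.89
  D: 0 + 2(150.1) = 300.2
  B: 279 (inert)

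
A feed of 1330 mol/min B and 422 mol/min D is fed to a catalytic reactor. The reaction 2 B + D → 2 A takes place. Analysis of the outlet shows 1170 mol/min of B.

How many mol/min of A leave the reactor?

For B: n = n₀ − 2ξ → 1170 = 1330 − 2ξ, giving ξ = 80 mol/min.
Outlet amounts (n = n₀ + ν ξ):
  B: 1330 − 2(80) = 1170
  D: 422 − 1(80) = 342
  A: 0 + 2(80) = 160

160 mol/min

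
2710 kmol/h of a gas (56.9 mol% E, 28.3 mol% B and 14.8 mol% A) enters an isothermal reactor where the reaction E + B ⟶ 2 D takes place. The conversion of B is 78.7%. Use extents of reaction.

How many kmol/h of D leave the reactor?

B reacted = 0.787 × 766.9 = 603.6 kmol/h; ν_B = −1, so ξ = 603.6/1 = 603.6 kmol/h.
Outlet amounts (n = n₀ + ν ξ):
  E: 1542 − 1(603.6) = 938.4
  B: 766.9 − 1(603.6) = 163.4
  D: 0 + 2(603.6) = 1207
  A: 401.1 (inert)

1210 kmol/h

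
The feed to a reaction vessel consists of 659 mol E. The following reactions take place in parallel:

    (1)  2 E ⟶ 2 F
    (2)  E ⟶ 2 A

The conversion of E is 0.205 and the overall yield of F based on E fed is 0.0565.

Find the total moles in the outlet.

757 mol

Yield of F: 2ξ₁ / 659 = 0.0565 → ξ₁ = 18.62 mol.
Conversion of E: 2ξ₁ + 1ξ₂ = 0.205 × 659 = 135.1 → ξ₂ = 97.86 mol.
Outlet amounts (n = n₀ + Σ ν·ξ):
  E: 659 − 2(18.62) − 1(97.86) = 523.9
  F: 0 + 2(18.62) = 37.23
  A: 0 + 2(97.86) = 195.7
Total out = 523.9 + 37.23 + 195.7 = 756.9 mol.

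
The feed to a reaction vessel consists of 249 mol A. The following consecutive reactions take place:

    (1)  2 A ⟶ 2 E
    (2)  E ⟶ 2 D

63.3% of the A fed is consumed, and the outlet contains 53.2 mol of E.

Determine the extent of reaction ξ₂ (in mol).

Conversion of A: A consumed = 2ξ₁ = 0.633 × 249 → ξ₁ = 78.81 mol.
E balance: n_E = 0 + 2ξ₁ − 1ξ₂ = 53.2 → ξ₂ = (2·78.81 − 53.2)/1 = 104.4 mol.
Outlet amounts (n = n₀ + Σ ν·ξ):
  A: 249 − 2(78.81) = 91.38
  E: 0 + 2(78.81) − 1(104.4) = 53.2
  D: 0 + 2(104.4) = 208.8

ξ₂ = 104 mol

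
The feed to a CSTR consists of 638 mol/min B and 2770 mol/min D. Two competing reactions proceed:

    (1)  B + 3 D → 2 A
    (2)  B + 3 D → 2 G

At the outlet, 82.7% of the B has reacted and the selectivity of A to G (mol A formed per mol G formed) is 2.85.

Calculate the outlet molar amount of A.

781 mol/min

Conversion of B: B consumed = 0.827 × 638 = 527.6 mol/min = 1ξ₁ + 1ξ₂.
Selectivity: 2ξ₁ / (2ξ₂) = 2.85 → ξ₁ = 2.85 ξ₂.
Substitute: (1·2.85 + 1) ξ₂ = 527.6 → ξ₂ = 137 mol/min, ξ₁ = 390.6 mol/min.
Outlet amounts (n = n₀ + Σ ν·ξ):
  B: 638 − 1(390.6) − 1(137) = 110.4
  D: 2770 − 3(390.6) − 3(137) = 1187
  A: 0 + 2(390.6) = 781.2
  G: 0 + 2(137) = 274.1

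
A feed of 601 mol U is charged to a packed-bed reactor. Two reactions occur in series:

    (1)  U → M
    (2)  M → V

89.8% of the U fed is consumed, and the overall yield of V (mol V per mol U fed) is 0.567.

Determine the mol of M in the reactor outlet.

Conversion of U: U consumed = 1ξ₁ = 0.898 × 601 → ξ₁ = 539.7 mol.
Yield of V: 1ξ₂ / 601 = 0.567 → ξ₂ = 340.8 mol.
Outlet amounts (n = n₀ + Σ ν·ξ):
  U: 601 − 1(539.7) = 61.3
  M: 0 + 1(539.7) − 1(340.8) = 198.9
  V: 0 + 1(340.8) = 340.8

199 mol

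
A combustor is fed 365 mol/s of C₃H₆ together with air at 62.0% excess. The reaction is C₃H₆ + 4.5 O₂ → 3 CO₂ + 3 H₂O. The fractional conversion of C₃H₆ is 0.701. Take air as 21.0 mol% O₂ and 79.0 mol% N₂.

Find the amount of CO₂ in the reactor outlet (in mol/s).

Stoichiometric O₂ = 4.5 × 365 = 1642 mol/s; O₂ fed = 1642 × 1.620 = 2661 mol/s.
N₂ fed = 2661 × 79/21 = 10010 mol/s.
Fuel reacted = 0.701 × 365 → ξ = 255.9 mol/s.
Outlet (n = n₀ + ν ξ):
  C₃H₆: 365 − 1(255.9) = 109.1
  O₂: 2661 − 4.5(255.9) = 1509
  N₂: 10010 (inert)
  CO₂: 0 + 3(255.9) = 767.6
  H₂O: 0 + 3(255.9) = 767.6

768 mol/s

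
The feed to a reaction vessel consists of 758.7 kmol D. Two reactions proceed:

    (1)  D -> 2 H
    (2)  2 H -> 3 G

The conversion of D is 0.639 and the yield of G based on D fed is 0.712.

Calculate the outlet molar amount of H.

Conversion of D: D consumed = 1ξ₁ = 0.639 × 758.7 → ξ₁ = 484.8 kmol.
Yield of G: 3ξ₂ / 758.7 = 0.712 → ξ₂ = 180.1 kmol.
Outlet amounts (n = n₀ + Σ ν·ξ):
  D: 758.7 − 1(484.8) = 273.9
  H: 0 + 2(484.8) − 2(180.1) = 609.5
  G: 0 + 3(180.1) = 540.2

609 kmol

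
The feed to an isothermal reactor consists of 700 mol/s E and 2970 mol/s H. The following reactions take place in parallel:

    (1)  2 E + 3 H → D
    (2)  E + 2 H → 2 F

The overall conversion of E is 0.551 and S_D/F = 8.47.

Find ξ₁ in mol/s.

Conversion of E: E consumed = 0.551 × 700 = 385.7 mol/s = 2ξ₁ + 1ξ₂.
Selectivity: 1ξ₁ / (2ξ₂) = 8.47 → ξ₁ = 16.94 ξ₂.
Substitute: (2·16.94 + 1) ξ₂ = 385.7 → ξ₂ = 11.06 mol/s, ξ₁ = 187.3 mol/s.
Outlet amounts (n = n₀ + Σ ν·ξ):
  E: 700 − 2(187.3) − 1(11.06) = 314.3
  H: 2970 − 3(187.3) − 2(11.06) = 2386
  D: 0 + 1(187.3) = 187.3
  F: 0 + 2(11.06) = 22.12

ξ₁ = 187 mol/s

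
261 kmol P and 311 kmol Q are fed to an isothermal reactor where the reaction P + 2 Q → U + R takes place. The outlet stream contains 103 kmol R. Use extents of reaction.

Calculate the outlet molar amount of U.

103 kmol

For R: n = n₀ + 1ξ → 103 = 0 + 1ξ, giving ξ = 103 kmol.
Outlet amounts (n = n₀ + ν ξ):
  P: 261 − 1(103) = 158
  Q: 311 − 2(103) = 105
  U: 0 + 1(103) = 103
  R: 0 + 1(103) = 103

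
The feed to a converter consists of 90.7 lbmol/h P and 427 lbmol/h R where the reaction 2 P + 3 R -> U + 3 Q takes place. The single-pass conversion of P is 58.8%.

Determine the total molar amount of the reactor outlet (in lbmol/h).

P reacted = 0.588 × 90.7 = 53.33 lbmol/h; ν_P = −2, so ξ = 53.33/2 = 26.67 lbmol/h.
Outlet amounts (n = n₀ + ν ξ):
  P: 90.7 − 2(26.67) = 37.37
  R: 427 − 3(26.67) = 347
  U: 0 + 1(26.67) = 26.67
  Q: 0 + 3(26.67) = 80
Total out = 37.37 + 347 + 26.67 + 80 = 491 lbmol/h.

491 lbmol/h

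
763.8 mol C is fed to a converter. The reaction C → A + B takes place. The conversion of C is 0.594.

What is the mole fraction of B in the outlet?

0.373

C reacted = 0.594 × 763.8 = 453.7 mol; ν_C = −1, so ξ = 453.7/1 = 453.7 mol.
Outlet amounts (n = n₀ + ν ξ):
  C: 763.8 − 1(453.7) = 310.1
  A: 0 + 1(453.7) = 453.7
  B: 0 + 1(453.7) = 453.7
Total out = 1217 mol; y_B = 453.7 / 1217 = 0.3726.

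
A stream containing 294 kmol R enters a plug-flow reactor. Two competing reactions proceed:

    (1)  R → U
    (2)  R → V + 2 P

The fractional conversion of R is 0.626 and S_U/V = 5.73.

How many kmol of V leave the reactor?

Conversion of R: R consumed = 0.626 × 294 = 184 kmol = 1ξ₁ + 1ξ₂.
Selectivity: 1ξ₁ / (1ξ₂) = 5.73 → ξ₁ = 5.73 ξ₂.
Substitute: (1·5.73 + 1) ξ₂ = 184 → ξ₂ = 27.35 kmol, ξ₁ = 156.7 kmol.
Outlet amounts (n = n₀ + Σ ν·ξ):
  R: 294 − 1(156.7) − 1(27.35) = 110
  U: 0 + 1(156.7) = 156.7
  V: 0 + 1(27.35) = 27.35
  P: 0 + 2(27.35) = 54.69

27.3 kmol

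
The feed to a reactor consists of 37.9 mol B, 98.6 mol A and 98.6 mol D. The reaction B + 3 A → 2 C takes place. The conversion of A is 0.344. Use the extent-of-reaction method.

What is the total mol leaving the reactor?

212 mol

A reacted = 0.344 × 98.6 = 33.92 mol; ν_A = −3, so ξ = 33.92/3 = 11.31 mol.
Outlet amounts (n = n₀ + ν ξ):
  B: 37.9 − 1(11.31) = 26.59
  A: 98.6 − 3(11.31) = 64.68
  C: 0 + 2(11.31) = 22.61
  D: 98.6 (inert)
Total out = 26.59 + 64.68 + 22.61 + 98.6 = 212.5 mol.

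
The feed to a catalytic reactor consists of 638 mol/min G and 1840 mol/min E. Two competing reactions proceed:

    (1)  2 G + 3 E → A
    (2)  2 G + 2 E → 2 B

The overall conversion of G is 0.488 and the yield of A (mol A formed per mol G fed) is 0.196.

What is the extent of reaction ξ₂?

Yield of A: 1ξ₁ / 638 = 0.196 → ξ₁ = 125 mol/min.
Conversion of G: 2ξ₁ + 2ξ₂ = 0.488 × 638 = 311.3 → ξ₂ = 30.62 mol/min.
Outlet amounts (n = n₀ + Σ ν·ξ):
  G: 638 − 2(125) − 2(30.62) = 326.7
  E: 1840 − 3(125) − 2(30.62) = 1404
  A: 0 + 1(125) = 125
  B: 0 + 2(30.62) = 61.25

ξ₂ = 30.6 mol/min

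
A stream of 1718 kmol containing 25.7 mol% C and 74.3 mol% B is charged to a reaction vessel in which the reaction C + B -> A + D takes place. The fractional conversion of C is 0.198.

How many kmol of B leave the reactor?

1190 kmol

C reacted = 0.198 × 441.5 = 87.42 kmol; ν_C = −1, so ξ = 87.42/1 = 87.42 kmol.
Outlet amounts (n = n₀ + ν ξ):
  C: 441.5 − 1(87.42) = 354.1
  B: 1276 − 1(87.42) = 1189
  A: 0 + 1(87.42) = 87.42
  D: 0 + 1(87.42) = 87.42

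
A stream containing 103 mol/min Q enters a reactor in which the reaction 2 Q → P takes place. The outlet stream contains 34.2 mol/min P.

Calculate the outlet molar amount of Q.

For P: n = n₀ + 1ξ → 34.2 = 0 + 1ξ, giving ξ = 34.2 mol/min.
Outlet amounts (n = n₀ + ν ξ):
  Q: 103 − 2(34.2) = 34.6
  P: 0 + 1(34.2) = 34.2

34.6 mol/min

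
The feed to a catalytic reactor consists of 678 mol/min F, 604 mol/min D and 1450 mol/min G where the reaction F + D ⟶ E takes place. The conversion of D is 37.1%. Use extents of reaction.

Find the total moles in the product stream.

2510 mol/min

D reacted = 0.371 × 604 = 224.1 mol/min; ν_D = −1, so ξ = 224.1/1 = 224.1 mol/min.
Outlet amounts (n = n₀ + ν ξ):
  F: 678 − 1(224.1) = 453.9
  D: 604 − 1(224.1) = 379.9
  E: 0 + 1(224.1) = 224.1
  G: 1450 (inert)
Total out = 453.9 + 379.9 + 224.1 + 1450 = 2508 mol/min.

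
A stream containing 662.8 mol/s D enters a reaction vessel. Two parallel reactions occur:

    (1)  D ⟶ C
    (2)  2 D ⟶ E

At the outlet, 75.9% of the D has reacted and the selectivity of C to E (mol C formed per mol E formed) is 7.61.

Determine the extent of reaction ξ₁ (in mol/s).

Conversion of D: D consumed = 0.759 × 662.8 = 503.1 mol/s = 1ξ₁ + 2ξ₂.
Selectivity: 1ξ₁ / (1ξ₂) = 7.61 → ξ₁ = 7.61 ξ₂.
Substitute: (1·7.61 + 2) ξ₂ = 503.1 → ξ₂ = 52.35 mol/s, ξ₁ = 398.4 mol/s.
Outlet amounts (n = n₀ + Σ ν·ξ):
  D: 662.8 − 1(398.4) − 2(52.35) = 159.7
  C: 0 + 1(398.4) = 398.4
  E: 0 + 1(52.35) = 52.35

ξ₁ = 398 mol/s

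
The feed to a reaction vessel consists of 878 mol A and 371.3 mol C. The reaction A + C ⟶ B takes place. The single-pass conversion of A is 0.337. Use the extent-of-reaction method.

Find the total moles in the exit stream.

953 mol

A reacted = 0.337 × 878 = 295.9 mol; ν_A = −1, so ξ = 295.9/1 = 295.9 mol.
Outlet amounts (n = n₀ + ν ξ):
  A: 878 − 1(295.9) = 582.1
  C: 371.3 − 1(295.9) = 75.41
  B: 0 + 1(295.9) = 295.9
Total out = 582.1 + 75.41 + 295.9 = 953.4 mol.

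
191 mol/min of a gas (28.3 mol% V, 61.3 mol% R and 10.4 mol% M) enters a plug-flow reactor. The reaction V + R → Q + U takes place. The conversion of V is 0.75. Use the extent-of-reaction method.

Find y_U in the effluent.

0.212

V reacted = 0.75 × 54.05 = 40.54 mol/min; ν_V = −1, so ξ = 40.54/1 = 40.54 mol/min.
Outlet amounts (n = n₀ + ν ξ):
  V: 54.05 − 1(40.54) = 13.51
  R: 117.1 − 1(40.54) = 76.54
  Q: 0 + 1(40.54) = 40.54
  U: 0 + 1(40.54) = 40.54
  M: 19.86 (inert)
Total out = 191 mol/min; y_U = 40.54 / 191 = 0.2123.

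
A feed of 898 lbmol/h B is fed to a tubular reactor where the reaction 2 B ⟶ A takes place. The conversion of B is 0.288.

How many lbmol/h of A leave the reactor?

B reacted = 0.288 × 898 = 258.6 lbmol/h; ν_B = −2, so ξ = 258.6/2 = 129.3 lbmol/h.
Outlet amounts (n = n₀ + ν ξ):
  B: 898 − 2(129.3) = 639.4
  A: 0 + 1(129.3) = 129.3

129 lbmol/h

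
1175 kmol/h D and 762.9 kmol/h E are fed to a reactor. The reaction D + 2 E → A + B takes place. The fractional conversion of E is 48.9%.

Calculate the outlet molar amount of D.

E reacted = 0.489 × 762.9 = 373.1 kmol/h; ν_E = −2, so ξ = 373.1/2 = 186.5 kmol/h.
Outlet amounts (n = n₀ + ν ξ):
  D: 1175 − 1(186.5) = 988.5
  E: 762.9 − 2(186.5) = 389.8
  A: 0 + 1(186.5) = 186.5
  B: 0 + 1(186.5) = 186.5

988 kmol/h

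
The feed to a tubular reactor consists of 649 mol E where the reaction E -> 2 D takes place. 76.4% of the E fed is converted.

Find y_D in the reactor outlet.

0.866

E reacted = 0.764 × 649 = 495.8 mol; ν_E = −1, so ξ = 495.8/1 = 495.8 mol.
Outlet amounts (n = n₀ + ν ξ):
  E: 649 − 1(495.8) = 153.2
  D: 0 + 2(495.8) = 991.7
Total out = 1145 mol; y_D = 991.7 / 1145 = 0.8662.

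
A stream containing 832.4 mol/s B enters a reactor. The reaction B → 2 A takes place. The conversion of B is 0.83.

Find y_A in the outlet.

B reacted = 0.83 × 832.4 = 690.9 mol/s; ν_B = −1, so ξ = 690.9/1 = 690.9 mol/s.
Outlet amounts (n = n₀ + ν ξ):
  B: 832.4 − 1(690.9) = 141.5
  A: 0 + 2(690.9) = 1382
Total out = 1523 mol/s; y_A = 1382 / 1523 = 0.9071.

0.907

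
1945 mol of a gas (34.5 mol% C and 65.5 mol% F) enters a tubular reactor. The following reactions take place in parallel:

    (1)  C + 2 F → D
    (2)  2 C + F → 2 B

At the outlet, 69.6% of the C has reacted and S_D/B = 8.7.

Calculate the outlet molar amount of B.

48.1 mol

Conversion of C: C consumed = 0.696 × 671 = 467 mol = 1ξ₁ + 2ξ₂.
Selectivity: 1ξ₁ / (2ξ₂) = 8.7 → ξ₁ = 17.4 ξ₂.
Substitute: (1·17.4 + 2) ξ₂ = 467 → ξ₂ = 24.07 mol, ξ₁ = 418.9 mol.
Outlet amounts (n = n₀ + Σ ν·ξ):
  C: 671 − 1(418.9) − 2(24.07) = 204
  F: 1274 − 2(418.9) − 1(24.07) = 412.1
  D: 0 + 1(418.9) = 418.9
  B: 0 + 2(24.07) = 48.15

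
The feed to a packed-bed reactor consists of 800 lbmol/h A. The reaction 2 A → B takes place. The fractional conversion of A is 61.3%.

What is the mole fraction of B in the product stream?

A reacted = 0.613 × 800 = 490.4 lbmol/h; ν_A = −2, so ξ = 490.4/2 = 245.2 lbmol/h.
Outlet amounts (n = n₀ + ν ξ):
  A: 800 − 2(245.2) = 309.6
  B: 0 + 1(245.2) = 245.2
Total out = 554.8 lbmol/h; y_B = 245.2 / 554.8 = 0.442.

0.442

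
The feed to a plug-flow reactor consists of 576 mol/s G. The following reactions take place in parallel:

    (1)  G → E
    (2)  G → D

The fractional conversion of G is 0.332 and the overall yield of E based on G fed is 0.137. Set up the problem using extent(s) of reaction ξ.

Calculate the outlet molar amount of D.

Yield of E: 1ξ₁ / 576 = 0.137 → ξ₁ = 78.91 mol/s.
Conversion of G: 1ξ₁ + 1ξ₂ = 0.332 × 576 = 191.2 → ξ₂ = 112.3 mol/s.
Outlet amounts (n = n₀ + Σ ν·ξ):
  G: 576 − 1(78.91) − 1(112.3) = 384.8
  E: 0 + 1(78.91) = 78.91
  D: 0 + 1(112.3) = 112.3

112 mol/s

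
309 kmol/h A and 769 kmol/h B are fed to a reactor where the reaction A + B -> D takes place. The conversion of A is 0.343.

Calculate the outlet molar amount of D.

106 kmol/h

A reacted = 0.343 × 309 = 106 kmol/h; ν_A = −1, so ξ = 106/1 = 106 kmol/h.
Outlet amounts (n = n₀ + ν ξ):
  A: 309 − 1(106) = 203
  B: 769 − 1(106) = 663
  D: 0 + 1(106) = 106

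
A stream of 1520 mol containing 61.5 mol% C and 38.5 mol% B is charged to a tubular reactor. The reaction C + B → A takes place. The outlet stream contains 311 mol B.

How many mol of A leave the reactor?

274 mol

For B: n = n₀ − 1ξ → 311 = 585.2 − 1ξ, giving ξ = 274.2 mol.
Outlet amounts (n = n₀ + ν ξ):
  C: 934.8 − 1(274.2) = 660.6
  B: 585.2 − 1(274.2) = 311
  A: 0 + 1(274.2) = 274.2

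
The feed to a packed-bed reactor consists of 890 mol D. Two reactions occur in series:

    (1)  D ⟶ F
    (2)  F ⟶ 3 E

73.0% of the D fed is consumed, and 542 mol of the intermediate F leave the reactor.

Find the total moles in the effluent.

Conversion of D: D consumed = 1ξ₁ = 0.73 × 890 → ξ₁ = 649.7 mol.
F balance: n_F = 0 + 1ξ₁ − 1ξ₂ = 542 → ξ₂ = (1·649.7 − 542)/1 = 107.7 mol.
Outlet amounts (n = n₀ + Σ ν·ξ):
  D: 890 − 1(649.7) = 240.3
  F: 0 + 1(649.7) − 1(107.7) = 542
  E: 0 + 3(107.7) = 323.1
Total out = 240.3 + 542 + 323.1 = 1105 mol.

1110 mol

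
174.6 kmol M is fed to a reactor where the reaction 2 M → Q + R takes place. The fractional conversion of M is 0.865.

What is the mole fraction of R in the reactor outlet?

M reacted = 0.865 × 174.6 = 151 kmol; ν_M = −2, so ξ = 151/2 = 75.51 kmol.
Outlet amounts (n = n₀ + ν ξ):
  M: 174.6 − 2(75.51) = 23.57
  Q: 0 + 1(75.51) = 75.51
  R: 0 + 1(75.51) = 75.51
Total out = 174.6 kmol; y_R = 75.51 / 174.6 = 0.4325.

0.432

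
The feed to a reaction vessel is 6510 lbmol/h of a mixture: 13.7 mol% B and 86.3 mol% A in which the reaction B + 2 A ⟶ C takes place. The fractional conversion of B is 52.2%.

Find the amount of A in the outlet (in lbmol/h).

4690 lbmol/h

B reacted = 0.522 × 891.9 = 465.6 lbmol/h; ν_B = −1, so ξ = 465.6/1 = 465.6 lbmol/h.
Outlet amounts (n = n₀ + ν ξ):
  B: 891.9 − 1(465.6) = 426.3
  A: 5618 − 2(465.6) = 4687
  C: 0 + 1(465.6) = 465.6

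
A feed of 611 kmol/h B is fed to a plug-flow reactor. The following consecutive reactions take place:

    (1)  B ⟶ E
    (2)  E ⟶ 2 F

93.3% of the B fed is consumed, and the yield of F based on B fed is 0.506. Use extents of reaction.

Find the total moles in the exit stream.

766 kmol/h

Conversion of B: B consumed = 1ξ₁ = 0.933 × 611 → ξ₁ = 570.1 kmol/h.
Yield of F: 2ξ₂ / 611 = 0.506 → ξ₂ = 154.6 kmol/h.
Outlet amounts (n = n₀ + Σ ν·ξ):
  B: 611 − 1(570.1) = 40.94
  E: 0 + 1(570.1) − 1(154.6) = 415.5
  F: 0 + 2(154.6) = 309.2
Total out = 40.94 + 415.5 + 309.2 = 765.6 kmol/h.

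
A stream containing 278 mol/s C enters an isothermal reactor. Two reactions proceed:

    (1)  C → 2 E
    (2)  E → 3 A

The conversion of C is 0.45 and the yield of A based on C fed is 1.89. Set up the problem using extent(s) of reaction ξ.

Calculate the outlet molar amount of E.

Conversion of C: C consumed = 1ξ₁ = 0.45 × 278 → ξ₁ = 125.1 mol/s.
Yield of A: 3ξ₂ / 278 = 1.89 → ξ₂ = 175.1 mol/s.
Outlet amounts (n = n₀ + Σ ν·ξ):
  C: 278 − 1(125.1) = 152.9
  E: 0 + 2(125.1) − 1(175.1) = 75.06
  A: 0 + 3(175.1) = 525.4

75.1 mol/s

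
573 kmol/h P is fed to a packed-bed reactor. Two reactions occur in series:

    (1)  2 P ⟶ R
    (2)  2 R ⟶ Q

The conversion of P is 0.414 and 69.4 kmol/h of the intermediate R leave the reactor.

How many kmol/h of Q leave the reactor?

24.6 kmol/h

Conversion of P: P consumed = 2ξ₁ = 0.414 × 573 → ξ₁ = 118.6 kmol/h.
R balance: n_R = 0 + 1ξ₁ − 2ξ₂ = 69.4 → ξ₂ = (1·118.6 − 69.4)/2 = 24.61 kmol/h.
Outlet amounts (n = n₀ + Σ ν·ξ):
  P: 573 − 2(118.6) = 335.8
  R: 0 + 1(118.6) − 2(24.61) = 69.4
  Q: 0 + 1(24.61) = 24.61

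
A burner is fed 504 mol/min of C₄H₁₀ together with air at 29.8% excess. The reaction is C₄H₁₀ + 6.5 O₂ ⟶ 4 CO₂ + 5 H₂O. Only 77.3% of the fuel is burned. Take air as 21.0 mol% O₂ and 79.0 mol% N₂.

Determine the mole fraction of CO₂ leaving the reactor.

0.073

Stoichiometric O₂ = 6.5 × 504 = 3276 mol/min; O₂ fed = 3276 × 1.298 = 4252 mol/min.
N₂ fed = 4252 × 79/21 = 16000 mol/min.
Fuel reacted = 0.773 × 504 → ξ = 389.6 mol/min.
Outlet (n = n₀ + ν ξ):
  C₄H₁₀: 504 − 1(389.6) = 114.4
  O₂: 4252 − 6.5(389.6) = 1720
  N₂: 16000 (inert)
  CO₂: 0 + 4(389.6) = 1558
  H₂O: 0 + 5(389.6) = 1948
Total out = 21340 mol/min; y_CO₂ = 1558 / 21340 = 0.07304.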